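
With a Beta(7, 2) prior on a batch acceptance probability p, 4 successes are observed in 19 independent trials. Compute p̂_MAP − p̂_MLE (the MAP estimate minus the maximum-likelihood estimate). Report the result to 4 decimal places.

MAP − MLE = 0.1741

Posterior is Beta(11, 17); MAP = (11−1)/(28−2) = 10/26 ≈ 0.38462.
MLE ignores the prior: p̂_MLE = k/n = 4/19 ≈ 0.21053.
Difference = 10/26 − 4/19 = 43/247 ≈ 0.1741.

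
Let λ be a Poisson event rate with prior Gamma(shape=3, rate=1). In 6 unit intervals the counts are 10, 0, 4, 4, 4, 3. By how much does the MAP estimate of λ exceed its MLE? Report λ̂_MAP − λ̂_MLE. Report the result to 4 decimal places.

Σxᵢ = 25. Posterior is Gamma(28, 7); MAP = (28−1)/7 = 27/7 ≈ 3.85714.
MLE = x̄ = 25/6 ≈ 4.16667.
Difference = 27/7 − 25/6 = -13/42 ≈ -0.3095.

MAP − MLE = -0.3095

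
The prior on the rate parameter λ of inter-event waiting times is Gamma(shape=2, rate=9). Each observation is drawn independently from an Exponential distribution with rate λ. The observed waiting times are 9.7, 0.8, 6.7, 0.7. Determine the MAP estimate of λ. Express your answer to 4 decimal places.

λ̂_MAP = 0.1859

The Exponential(rate=λ) likelihood is ∝ λ^n e^(−λΣtᵢ). Here n = 4 and Σtᵢ = 9.7 + 0.8 + 6.7 + 0.7 = 17.9.
Posterior ∝ λe^(−9λ) · λ^4e^(−17.9λ) = λ^5e^(−26.9λ), i.e. Gamma(6, 26.9).
Mode = (a−1)/b = 5/26.9 ≈ 0.1859.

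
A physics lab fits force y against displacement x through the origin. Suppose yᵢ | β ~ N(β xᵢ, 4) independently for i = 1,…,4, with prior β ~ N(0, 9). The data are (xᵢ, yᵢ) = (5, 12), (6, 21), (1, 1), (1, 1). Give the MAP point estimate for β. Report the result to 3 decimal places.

β̂_MAP = 2.963

log p(β | y) = −Σ(yᵢ − βxᵢ)²/(2·4) − β²/(2·9) + const.
Setting the derivative to zero: Σxᵢ(yᵢ − βxᵢ)/4 − β/9 = 0, so β = Σxᵢyᵢ / (Σxᵢ² + σ²/τ²).
Σxᵢyᵢ = 5·12 + 6·21 + 1·1 + 1·1 = 188; Σxᵢ² = 63; σ²/τ² = 4/9.
β̂_MAP = 188 / (63 + 4/9) = 188/(571/9) = 1692/571 ≈ 2.963.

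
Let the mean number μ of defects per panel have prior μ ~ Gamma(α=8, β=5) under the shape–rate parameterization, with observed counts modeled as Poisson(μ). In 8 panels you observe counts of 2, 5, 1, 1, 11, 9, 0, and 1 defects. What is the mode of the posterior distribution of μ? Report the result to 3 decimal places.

μ̂_MAP = 2.846

Σxᵢ = 2+5+1+1+11+9+0+1 = 30, with n = 8.
Posterior ∝ μ^7e^(−5μ) · μ^30e^(−8μ) = μ^37e^(−13μ), i.e. Gamma(shape=38, rate=13).
The mode of a Gamma(a, b) with a ≥ 1 (shape–rate) is (a−1)/b = 37/13 ≈ 2.846.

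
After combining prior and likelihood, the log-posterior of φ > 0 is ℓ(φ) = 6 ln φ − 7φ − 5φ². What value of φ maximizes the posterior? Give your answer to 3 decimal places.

φ̂_MAP = 0.500

ℓ'(φ) = 6/φ − 7 − 10φ. Setting this to zero and multiplying by φ: 10φ² + 7φ − 6 = 0.
φ = (−7 + √(7² + 4·10·6)) / (2·10) = (−7 + √289) / 20 = (−7 + 17)/20 = 1/2.
ℓ''(φ) = −6/φ² − 10 < 0, confirming a maximum.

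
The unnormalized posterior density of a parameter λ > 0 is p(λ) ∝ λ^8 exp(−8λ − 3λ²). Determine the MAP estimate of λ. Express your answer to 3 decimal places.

ℓ'(λ) = 8/λ − 8 − 6λ. Setting this to zero and multiplying by λ: 6λ² + 8λ − 8 = 0.
λ = (−8 + √(8² + 4·6·8)) / (2·6) = (−8 + √256) / 12 = (−8 + 16)/12 = 2/3.
ℓ''(λ) = −8/λ² − 6 < 0, confirming a maximum.

λ̂_MAP = 0.667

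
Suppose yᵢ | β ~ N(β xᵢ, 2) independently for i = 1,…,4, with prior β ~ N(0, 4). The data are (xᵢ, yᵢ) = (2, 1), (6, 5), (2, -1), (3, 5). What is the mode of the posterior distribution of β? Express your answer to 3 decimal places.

β̂_MAP = 0.841

log p(β | y) = −Σ(yᵢ − βxᵢ)²/(2·2) − β²/(2·4) + const.
Setting the derivative to zero: Σxᵢ(yᵢ − βxᵢ)/2 − β/4 = 0, so β = Σxᵢyᵢ / (Σxᵢ² + σ²/τ²).
Σxᵢyᵢ = 2·1 + 6·5 + 2·(-1) + 3·5 = 45; Σxᵢ² = 53; σ²/τ² = 0.5.
β̂_MAP = 45 / (53 + 0.5) = 45/53.5 ≈ 0.841.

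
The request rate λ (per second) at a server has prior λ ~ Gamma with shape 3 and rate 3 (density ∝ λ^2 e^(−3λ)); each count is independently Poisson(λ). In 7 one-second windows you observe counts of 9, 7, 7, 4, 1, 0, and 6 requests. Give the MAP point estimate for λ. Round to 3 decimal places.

Σxᵢ = 9+7+7+4+1+0+6 = 34, with n = 7.
Posterior ∝ λ^2e^(−3λ) · λ^34e^(−7λ) = λ^36e^(−10λ), i.e. Gamma(shape=37, rate=10).
The mode of a Gamma(a, b) with a ≥ 1 (shape–rate) is (a−1)/b = 36/10 ≈ 3.600.

λ̂_MAP = 3.600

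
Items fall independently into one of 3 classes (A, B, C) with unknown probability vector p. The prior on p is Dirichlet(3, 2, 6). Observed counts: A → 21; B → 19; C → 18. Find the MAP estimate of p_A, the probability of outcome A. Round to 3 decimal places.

The posterior is Dirichlet(αᵢ + nᵢ) = Dirichlet(24, 21, 24).
For a Dirichlet(a₁,…,a_K) with all aᵢ > 1, the mode has j-th component (aⱼ − 1)/(Σaᵢ − K).
Here Σaᵢ = 69 and K = 3, so p_A = (24 − 1)/(69 − 3) = 23/66 ≈ 0.348.

MAP estimate of p_A = 0.348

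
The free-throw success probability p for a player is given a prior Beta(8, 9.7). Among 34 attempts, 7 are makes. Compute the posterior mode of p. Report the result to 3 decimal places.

Prior: Beta(8, 9.7).
Data: 7 successes in 34 trials. The binomial likelihood contributes p^7(1−p)^27, so the posterior is Beta(8+7, 9.7+27) = Beta(15, 36.7).
For Beta(a, b) with a, b > 1 the mode is (a−1)/(a+b−2) = 14/49.7 ≈ 0.282.

p̂_MAP = 0.282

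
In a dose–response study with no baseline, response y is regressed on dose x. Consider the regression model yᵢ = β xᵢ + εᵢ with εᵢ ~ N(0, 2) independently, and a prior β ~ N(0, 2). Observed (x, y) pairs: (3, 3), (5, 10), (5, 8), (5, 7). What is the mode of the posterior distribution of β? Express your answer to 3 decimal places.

β̂_MAP = 1.576

log p(β | y) = −Σ(yᵢ − βxᵢ)²/(2·2) − β²/(2·2) + const.
Setting the derivative to zero: Σxᵢ(yᵢ − βxᵢ)/2 − β/2 = 0, so β = Σxᵢyᵢ / (Σxᵢ² + σ²/τ²).
Σxᵢyᵢ = 3·3 + 5·10 + 5·8 + 5·7 = 134; Σxᵢ² = 84; σ²/τ² = 1.
β̂_MAP = 134 / (84 + 1) = 134/85 ≈ 1.576.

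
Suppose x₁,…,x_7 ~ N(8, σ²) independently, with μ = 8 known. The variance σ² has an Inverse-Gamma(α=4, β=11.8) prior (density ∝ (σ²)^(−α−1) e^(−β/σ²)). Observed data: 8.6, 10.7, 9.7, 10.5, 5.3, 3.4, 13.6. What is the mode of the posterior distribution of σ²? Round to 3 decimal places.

σ̂²_MAP = 5.894

Sum of squared deviations about the known mean: SS = (8.6−8)² + (10.7−8)² + (9.7−8)² + (10.5−8)² + (5.3−8)² + (3.4−8)² + (13.6−8)² = 76.6.
The Normal likelihood contributes (σ²)^(−n/2) exp(−SS/(2σ²)), so the posterior is Inverse-Gamma(α + n/2, β + SS/2) = Inverse-Gamma(7.5, 50.1).
The mode of Inverse-Gamma(a, b) is b/(a+1) = 50.1/8.5 ≈ 5.894.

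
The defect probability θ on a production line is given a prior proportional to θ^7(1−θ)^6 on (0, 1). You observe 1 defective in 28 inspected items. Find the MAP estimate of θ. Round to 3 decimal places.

The prior density ∝ θ^7(1−θ)^6 is the kernel of Beta(8, 7).
Data: 1 success in 28 trials. The binomial likelihood contributes θ(1−θ)^27, so the posterior is Beta(8+1, 7+27) = Beta(9, 34).
For Beta(a, b) with a, b > 1 the mode is (a−1)/(a+b−2) = 8/41 ≈ 0.195.

θ̂_MAP = 0.195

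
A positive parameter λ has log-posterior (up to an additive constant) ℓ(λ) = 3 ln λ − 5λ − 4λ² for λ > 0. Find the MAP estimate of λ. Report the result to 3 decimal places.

λ̂_MAP = 0.375

ℓ'(λ) = 3/λ − 5 − 8λ. Setting this to zero and multiplying by λ: 8λ² + 5λ − 3 = 0.
λ = (−5 + √(5² + 4·8·3)) / (2·8) = (−5 + √121) / 16 = (−5 + 11)/16 = 3/8.
ℓ''(λ) = −3/λ² − 8 < 0, confirming a maximum.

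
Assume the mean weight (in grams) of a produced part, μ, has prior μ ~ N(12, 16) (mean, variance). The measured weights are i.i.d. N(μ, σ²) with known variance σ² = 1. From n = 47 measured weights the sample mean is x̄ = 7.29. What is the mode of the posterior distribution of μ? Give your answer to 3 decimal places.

n = 47, x̄ = 7.29.
For a Normal prior and Normal likelihood with known variance, the posterior is Normal; its mode equals its mean, the precision-weighted average.
Prior precision 1/σ₀² = 1/16 = 0.0625; data precision n/σ² = 47/1 = 47.
μ̂ = (0.0625·12 + 47·7.29) / (0.0625 + 47) = 343.38/47.0625 = 45784/6275 ≈ 7.296.

μ̂_MAP = 7.296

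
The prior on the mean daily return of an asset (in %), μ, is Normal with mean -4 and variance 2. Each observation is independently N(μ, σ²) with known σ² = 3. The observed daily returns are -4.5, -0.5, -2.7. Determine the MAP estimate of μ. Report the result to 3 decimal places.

μ̂_MAP = -3.044

n = 3; x̄ = ((-4.5) + (-0.5) + (-2.7))/3 = -7.7/3 = -77/30 ≈ -2.5667.
For a Normal prior and Normal likelihood with known variance, the posterior is Normal; its mode equals its mean, the precision-weighted average.
Prior precision 1/σ₀² = 1/2 = 0.5; data precision n/σ² = 3/3 = 1.
μ̂ = (0.5·(-4) + 1·(-77/30)) / (0.5 + 1) = (-137/30)/1.5 = -137/45 ≈ -3.044.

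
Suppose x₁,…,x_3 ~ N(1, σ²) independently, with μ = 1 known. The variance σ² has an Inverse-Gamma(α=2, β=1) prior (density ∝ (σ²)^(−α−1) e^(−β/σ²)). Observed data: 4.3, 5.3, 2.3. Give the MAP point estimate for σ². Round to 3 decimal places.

Sum of squared deviations about the known mean: SS = (4.3−1)² + (5.3−1)² + (2.3−1)² = 31.07.
The Normal likelihood contributes (σ²)^(−n/2) exp(−SS/(2σ²)), so the posterior is Inverse-Gamma(α + n/2, β + SS/2) = Inverse-Gamma(3.5, 16.535).
The mode of Inverse-Gamma(a, b) is b/(a+1) = 16.535/4.5 ≈ 3.674.

σ̂²_MAP = 3.674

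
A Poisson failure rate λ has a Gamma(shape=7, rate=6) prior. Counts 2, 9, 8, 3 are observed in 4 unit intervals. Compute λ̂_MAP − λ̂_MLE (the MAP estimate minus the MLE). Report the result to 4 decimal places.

MAP − MLE = -2.7000

Σxᵢ = 22. Posterior is Gamma(29, 10); MAP = (29−1)/10 = 28/10 ≈ 2.80000.
MLE = x̄ = 22/4 ≈ 5.50000.
Difference = 28/10 − 22/4 = -27/10 ≈ -2.7000.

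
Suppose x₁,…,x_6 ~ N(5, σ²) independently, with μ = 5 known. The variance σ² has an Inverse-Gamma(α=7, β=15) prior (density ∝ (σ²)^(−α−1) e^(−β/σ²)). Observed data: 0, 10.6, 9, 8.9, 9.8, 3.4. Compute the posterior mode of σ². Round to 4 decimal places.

Sum of squared deviations about the known mean: SS = (0−5)² + (10.6−5)² + (9−5)² + (8.9−5)² + (9.8−5)² + (3.4−5)² = 113.17.
The Normal likelihood contributes (σ²)^(−n/2) exp(−SS/(2σ²)), so the posterior is Inverse-Gamma(α + n/2, β + SS/2) = Inverse-Gamma(10, 71.585).
The mode of Inverse-Gamma(a, b) is b/(a+1) = 71.585/11 ≈ 6.5077.

σ̂²_MAP = 6.5077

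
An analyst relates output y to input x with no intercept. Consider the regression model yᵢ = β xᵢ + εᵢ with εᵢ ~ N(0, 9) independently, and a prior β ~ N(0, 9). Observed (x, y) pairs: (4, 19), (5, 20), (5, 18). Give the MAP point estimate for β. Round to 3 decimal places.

log p(β | y) = −Σ(yᵢ − βxᵢ)²/(2·9) − β²/(2·9) + const.
Setting the derivative to zero: Σxᵢ(yᵢ − βxᵢ)/9 − β/9 = 0, so β = Σxᵢyᵢ / (Σxᵢ² + σ²/τ²).
Σxᵢyᵢ = 4·19 + 5·20 + 5·18 = 266; Σxᵢ² = 66; σ²/τ² = 1.
β̂_MAP = 266 / (66 + 1) = 266/67 ≈ 3.970.

β̂_MAP = 3.970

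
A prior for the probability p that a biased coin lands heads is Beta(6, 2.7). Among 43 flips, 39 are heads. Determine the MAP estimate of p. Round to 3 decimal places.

Prior: Beta(6, 2.7).
Data: 39 successes in 43 trials. The binomial likelihood contributes p^39(1−p)^4, so the posterior is Beta(6+39, 2.7+4) = Beta(45, 6.7).
For Beta(a, b) with a, b > 1 the mode is (a−1)/(a+b−2) = 44/49.7 ≈ 0.885.

p̂_MAP = 0.885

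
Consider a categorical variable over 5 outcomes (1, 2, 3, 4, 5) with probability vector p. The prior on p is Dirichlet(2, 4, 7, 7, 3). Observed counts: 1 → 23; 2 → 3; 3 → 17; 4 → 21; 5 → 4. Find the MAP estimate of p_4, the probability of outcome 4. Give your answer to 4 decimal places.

The posterior is Dirichlet(αᵢ + nᵢ) = Dirichlet(25, 7, 24, 28, 7).
For a Dirichlet(a₁,…,a_K) with all aᵢ > 1, the mode has j-th component (aⱼ − 1)/(Σaᵢ − K).
Here Σaᵢ = 91 and K = 5, so p_4 = (28 − 1)/(91 − 5) = 27/86 ≈ 0.3140.

MAP estimate: 0.3140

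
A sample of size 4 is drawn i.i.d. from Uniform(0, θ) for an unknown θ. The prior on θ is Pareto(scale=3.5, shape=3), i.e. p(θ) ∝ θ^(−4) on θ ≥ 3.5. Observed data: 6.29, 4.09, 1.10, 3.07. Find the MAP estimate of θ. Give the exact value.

The Uniform(0, θ) likelihood is θ^(−n) for θ ≥ max(xᵢ), zero otherwise. Here max(xᵢ) = 6.29.
Posterior ∝ θ^(−4) · θ^(−4) = θ^(−8) on θ ≥ max(3.5, 6.29) = 6.29.
This density is strictly decreasing in θ, so the posterior mode lies at the lower boundary of the support.

θ̂_MAP = 6.29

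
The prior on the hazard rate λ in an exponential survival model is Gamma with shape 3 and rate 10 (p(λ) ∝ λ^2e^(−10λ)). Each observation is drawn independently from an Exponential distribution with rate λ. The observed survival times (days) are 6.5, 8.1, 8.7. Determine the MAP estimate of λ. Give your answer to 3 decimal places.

λ̂_MAP = 0.150

The Exponential(rate=λ) likelihood is ∝ λ^n e^(−λΣtᵢ). Here n = 3 and Σtᵢ = 6.5 + 8.1 + 8.7 = 23.3.
Posterior ∝ λ^2e^(−10λ) · λ^3e^(−23.3λ) = λ^5e^(−33.3λ), i.e. Gamma(6, 33.3).
Mode = (a−1)/b = 5/33.3 ≈ 0.150.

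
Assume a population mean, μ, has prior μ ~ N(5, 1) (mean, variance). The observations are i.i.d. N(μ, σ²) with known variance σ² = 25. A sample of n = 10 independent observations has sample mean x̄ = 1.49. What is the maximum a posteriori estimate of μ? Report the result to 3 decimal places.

μ̂_MAP = 3.997

n = 10, x̄ = 1.49.
For a Normal prior and Normal likelihood with known variance, the posterior is Normal; its mode equals its mean, the precision-weighted average.
Prior precision 1/σ₀² = 1/1 = 1; data precision n/σ² = 10/25 = 0.4.
μ̂ = (1·5 + 0.4·1.49) / (1 + 0.4) = 5.596/1.4 = 1399/350 ≈ 3.997.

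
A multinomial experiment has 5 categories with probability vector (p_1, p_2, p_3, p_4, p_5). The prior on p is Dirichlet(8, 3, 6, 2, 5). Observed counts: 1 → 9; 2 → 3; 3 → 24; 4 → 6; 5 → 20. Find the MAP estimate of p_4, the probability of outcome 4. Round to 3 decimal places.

The posterior is Dirichlet(αᵢ + nᵢ) = Dirichlet(17, 6, 30, 8, 25).
For a Dirichlet(a₁,…,a_K) with all aᵢ > 1, the mode has j-th component (aⱼ − 1)/(Σaᵢ − K).
Here Σaᵢ = 86 and K = 5, so p_4 = (8 − 1)/(86 − 5) = 7/81 ≈ 0.086.

MAP estimate: 0.086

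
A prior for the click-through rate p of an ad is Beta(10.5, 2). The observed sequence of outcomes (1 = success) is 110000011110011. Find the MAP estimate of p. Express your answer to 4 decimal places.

p̂_MAP = 0.6863

Prior: Beta(10.5, 2).
Data: 8 successes in 15 trials (from the sequence). The binomial likelihood contributes p^8(1−p)^7, so the posterior is Beta(10.5+8, 2+7) = Beta(18.5, 9).
For Beta(a, b) with a, b > 1 the mode is (a−1)/(a+b−2) = 17.5/25.5 ≈ 0.6863.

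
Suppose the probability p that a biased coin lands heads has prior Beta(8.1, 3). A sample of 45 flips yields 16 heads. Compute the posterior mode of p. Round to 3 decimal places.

p̂_MAP = 0.427

Prior: Beta(8.1, 3).
Data: 16 successes in 45 trials. The binomial likelihood contributes p^16(1−p)^29, so the posterior is Beta(8.1+16, 3+29) = Beta(24.1, 32).
For Beta(a, b) with a, b > 1 the mode is (a−1)/(a+b−2) = 23.1/54.1 ≈ 0.427.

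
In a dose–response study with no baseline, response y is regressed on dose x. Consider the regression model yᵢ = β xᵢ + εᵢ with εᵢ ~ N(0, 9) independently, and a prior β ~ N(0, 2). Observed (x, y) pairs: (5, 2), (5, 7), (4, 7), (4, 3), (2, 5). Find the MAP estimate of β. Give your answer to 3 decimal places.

β̂_MAP = 1.050

log p(β | y) = −Σ(yᵢ − βxᵢ)²/(2·9) − β²/(2·2) + const.
Setting the derivative to zero: Σxᵢ(yᵢ − βxᵢ)/9 − β/2 = 0, so β = Σxᵢyᵢ / (Σxᵢ² + σ²/τ²).
Σxᵢyᵢ = 5·2 + 5·7 + 4·7 + 4·3 + 2·5 = 95; Σxᵢ² = 86; σ²/τ² = 4.5.
β̂_MAP = 95 / (86 + 4.5) = 95/90.5 ≈ 1.050.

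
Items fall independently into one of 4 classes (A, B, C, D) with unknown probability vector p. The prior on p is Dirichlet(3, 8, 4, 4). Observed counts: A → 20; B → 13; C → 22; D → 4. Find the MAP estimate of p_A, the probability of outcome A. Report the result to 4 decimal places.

The posterior is Dirichlet(αᵢ + nᵢ) = Dirichlet(23, 21, 26, 8).
For a Dirichlet(a₁,…,a_K) with all aᵢ > 1, the mode has j-th component (aⱼ − 1)/(Σaᵢ − K).
Here Σaᵢ = 78 and K = 4, so p_A = (23 − 1)/(78 − 4) = 22/74 ≈ 0.2973.

MAP estimate of p_A = 0.2973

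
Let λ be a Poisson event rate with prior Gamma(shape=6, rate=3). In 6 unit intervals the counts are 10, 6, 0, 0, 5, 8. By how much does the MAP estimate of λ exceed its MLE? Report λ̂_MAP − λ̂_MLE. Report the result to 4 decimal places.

Σxᵢ = 29. Posterior is Gamma(35, 9); MAP = (35−1)/9 = 34/9 ≈ 3.77778.
MLE = x̄ = 29/6 ≈ 4.83333.
Difference = 34/9 − 29/6 = -19/18 ≈ -1.0556.

MAP − MLE = -1.0556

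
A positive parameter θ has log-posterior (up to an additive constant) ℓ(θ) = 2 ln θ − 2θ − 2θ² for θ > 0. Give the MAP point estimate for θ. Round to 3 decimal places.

ℓ'(θ) = 2/θ − 2 − 4θ. Setting this to zero and multiplying by θ: 4θ² + 2θ − 2 = 0.
θ = (−2 + √(2² + 4·4·2)) / (2·4) = (−2 + √36) / 8 = (−2 + 6)/8 = 1/2.
ℓ''(θ) = −2/θ² − 4 < 0, confirming a maximum.

θ̂_MAP = 0.500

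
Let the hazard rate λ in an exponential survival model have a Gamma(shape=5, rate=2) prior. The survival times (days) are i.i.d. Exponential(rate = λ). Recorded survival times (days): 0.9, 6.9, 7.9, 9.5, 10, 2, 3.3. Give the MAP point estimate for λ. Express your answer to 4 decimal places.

The Exponential(rate=λ) likelihood is ∝ λ^n e^(−λΣtᵢ). Here n = 7 and Σtᵢ = 0.9 + 6.9 + 7.9 + 9.5 + 10 + 2 + 3.3 = 40.5.
Posterior ∝ λ^4e^(−2λ) · λ^7e^(−40.5λ) = λ^11e^(−42.5λ), i.e. Gamma(12, 42.5).
Mode = (a−1)/b = 11/42.5 ≈ 0.2588.

λ̂_MAP = 0.2588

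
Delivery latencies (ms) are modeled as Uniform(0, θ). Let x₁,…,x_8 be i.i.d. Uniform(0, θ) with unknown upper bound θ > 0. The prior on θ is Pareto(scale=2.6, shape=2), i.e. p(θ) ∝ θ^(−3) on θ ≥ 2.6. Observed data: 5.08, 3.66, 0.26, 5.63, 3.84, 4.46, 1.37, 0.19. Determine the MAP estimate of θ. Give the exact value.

θ̂_MAP = 5.63

The Uniform(0, θ) likelihood is θ^(−n) for θ ≥ max(xᵢ), zero otherwise. Here max(xᵢ) = 5.63.
Posterior ∝ θ^(−3) · θ^(−8) = θ^(−11) on θ ≥ max(2.6, 5.63) = 5.63.
This density is strictly decreasing in θ, so the posterior mode lies at the lower boundary of the support.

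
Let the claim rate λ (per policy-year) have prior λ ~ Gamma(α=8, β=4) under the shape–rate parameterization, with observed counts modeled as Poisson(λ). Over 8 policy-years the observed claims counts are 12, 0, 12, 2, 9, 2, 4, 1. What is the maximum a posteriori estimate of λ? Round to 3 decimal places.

λ̂_MAP = 4.083

Σxᵢ = 12+0+12+2+9+2+4+1 = 42, with n = 8.
Posterior ∝ λ^7e^(−4λ) · λ^42e^(−8λ) = λ^49e^(−12λ), i.e. Gamma(shape=50, rate=12).
The mode of a Gamma(a, b) with a ≥ 1 (shape–rate) is (a−1)/b = 49/12 ≈ 4.083.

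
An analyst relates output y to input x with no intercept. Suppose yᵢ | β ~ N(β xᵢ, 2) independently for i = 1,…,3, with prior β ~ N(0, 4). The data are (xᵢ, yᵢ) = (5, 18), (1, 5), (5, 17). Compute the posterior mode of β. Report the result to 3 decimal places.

log p(β | y) = −Σ(yᵢ − βxᵢ)²/(2·2) − β²/(2·4) + const.
Setting the derivative to zero: Σxᵢ(yᵢ − βxᵢ)/2 − β/4 = 0, so β = Σxᵢyᵢ / (Σxᵢ² + σ²/τ²).
Σxᵢyᵢ = 5·18 + 1·5 + 5·17 = 180; Σxᵢ² = 51; σ²/τ² = 0.5.
β̂_MAP = 180 / (51 + 0.5) = 180/51.5 ≈ 3.495.

β̂_MAP = 3.495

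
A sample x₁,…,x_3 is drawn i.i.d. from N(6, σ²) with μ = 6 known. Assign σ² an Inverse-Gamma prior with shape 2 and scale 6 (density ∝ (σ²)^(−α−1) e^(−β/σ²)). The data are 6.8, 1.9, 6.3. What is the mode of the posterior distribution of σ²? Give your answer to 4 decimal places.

Sum of squared deviations about the known mean: SS = (6.8−6)² + (1.9−6)² + (6.3−6)² = 17.54.
The Normal likelihood contributes (σ²)^(−n/2) exp(−SS/(2σ²)), so the posterior is Inverse-Gamma(α + n/2, β + SS/2) = Inverse-Gamma(3.5, 14.77).
The mode of Inverse-Gamma(a, b) is b/(a+1) = 14.77/4.5 ≈ 3.2822.

σ̂²_MAP = 3.2822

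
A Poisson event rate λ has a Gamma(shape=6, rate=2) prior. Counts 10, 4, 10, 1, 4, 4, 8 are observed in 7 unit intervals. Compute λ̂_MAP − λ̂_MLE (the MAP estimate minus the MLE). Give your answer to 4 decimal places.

MAP − MLE = -0.7460

Σxᵢ = 41. Posterior is Gamma(47, 9); MAP = (47−1)/9 = 46/9 ≈ 5.11111.
MLE = x̄ = 41/7 ≈ 5.85714.
Difference = 46/9 − 41/7 = -47/63 ≈ -0.7460.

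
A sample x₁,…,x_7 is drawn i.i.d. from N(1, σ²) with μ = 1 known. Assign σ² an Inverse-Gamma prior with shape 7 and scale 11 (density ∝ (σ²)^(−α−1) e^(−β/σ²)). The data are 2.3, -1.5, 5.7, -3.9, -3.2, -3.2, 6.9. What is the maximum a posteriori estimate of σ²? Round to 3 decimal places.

Sum of squared deviations about the known mean: SS = (2.3−1)² + (-1.5−1)² + (5.7−1)² + (-3.9−1)² + (-3.2−1)² + (-3.2−1)² + (6.9−1)² = 124.13.
The Normal likelihood contributes (σ²)^(−n/2) exp(−SS/(2σ²)), so the posterior is Inverse-Gamma(α + n/2, β + SS/2) = Inverse-Gamma(10.5, 73.065).
The mode of Inverse-Gamma(a, b) is b/(a+1) = 73.065/11.5 ≈ 6.353.

σ̂²_MAP = 6.353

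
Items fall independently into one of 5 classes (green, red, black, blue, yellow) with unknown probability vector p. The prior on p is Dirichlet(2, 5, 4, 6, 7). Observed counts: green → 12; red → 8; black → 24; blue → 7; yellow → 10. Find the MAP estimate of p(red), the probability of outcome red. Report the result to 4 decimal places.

MAP estimate of p(red) = 0.1500

The posterior is Dirichlet(αᵢ + nᵢ) = Dirichlet(14, 13, 28, 13, 17).
For a Dirichlet(a₁,…,a_K) with all aᵢ > 1, the mode has j-th component (aⱼ − 1)/(Σaᵢ − K).
Here Σaᵢ = 85 and K = 5, so p(red) = (13 − 1)/(85 − 5) = 12/80 ≈ 0.1500.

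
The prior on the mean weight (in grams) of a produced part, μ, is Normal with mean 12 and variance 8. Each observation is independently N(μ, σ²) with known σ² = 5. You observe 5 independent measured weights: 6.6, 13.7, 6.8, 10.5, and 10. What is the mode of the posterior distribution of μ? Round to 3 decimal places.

μ̂_MAP = 9.796

n = 5; x̄ = (6.6 + 13.7 + 6.8 + 10.5 + 10)/5 = 47.6/5 = 9.52.
For a Normal prior and Normal likelihood with known variance, the posterior is Normal; its mode equals its mean, the precision-weighted average.
Prior precision 1/σ₀² = 1/8 = 0.125; data precision n/σ² = 5/5 = 1.
μ̂ = (0.125·12 + 1·9.52) / (0.125 + 1) = 11.02/1.125 = 2204/225 ≈ 9.796.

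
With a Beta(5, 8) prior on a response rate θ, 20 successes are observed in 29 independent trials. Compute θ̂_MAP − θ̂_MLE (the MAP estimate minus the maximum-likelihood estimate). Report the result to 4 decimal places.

MAP − MLE = -0.0897

Posterior is Beta(25, 17); MAP = (25−1)/(42−2) = 24/40 ≈ 0.60000.
MLE ignores the prior: θ̂_MLE = k/n = 20/29 ≈ 0.68966.
Difference = 24/40 − 20/29 = -13/145 ≈ -0.0897.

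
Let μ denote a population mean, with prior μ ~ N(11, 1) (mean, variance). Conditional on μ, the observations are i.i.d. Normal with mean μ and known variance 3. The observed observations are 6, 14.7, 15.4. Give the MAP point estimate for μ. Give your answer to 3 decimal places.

n = 3; x̄ = (6 + 14.7 + 15.4)/3 = 36.1/3 = 361/30 ≈ 12.0333.
For a Normal prior and Normal likelihood with known variance, the posterior is Normal; its mode equals its mean, the precision-weighted average.
Prior precision 1/σ₀² = 1/1 = 1; data precision n/σ² = 3/3 = 1.
μ̂ = (1·11 + 1·(361/30)) / (1 + 1) = (691/30)/2 = 691/60 ≈ 11.517.

μ̂_MAP = 11.517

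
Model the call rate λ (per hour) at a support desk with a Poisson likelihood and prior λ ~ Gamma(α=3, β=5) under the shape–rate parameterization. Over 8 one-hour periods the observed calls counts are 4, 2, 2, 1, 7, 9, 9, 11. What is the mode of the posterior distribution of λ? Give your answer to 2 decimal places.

Σxᵢ = 4+2+2+1+7+9+9+11 = 45, with n = 8.
Posterior ∝ λ^2e^(−5λ) · λ^45e^(−8λ) = λ^47e^(−13λ), i.e. Gamma(shape=48, rate=13).
The mode of a Gamma(a, b) with a ≥ 1 (shape–rate) is (a−1)/b = 47/13 ≈ 3.62.

λ̂_MAP = 3.62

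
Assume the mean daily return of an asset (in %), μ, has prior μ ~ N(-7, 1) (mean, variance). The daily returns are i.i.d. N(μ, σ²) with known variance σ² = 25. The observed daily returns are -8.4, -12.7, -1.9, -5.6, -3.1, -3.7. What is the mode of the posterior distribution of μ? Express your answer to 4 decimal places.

n = 6; x̄ = ((-8.4) + (-12.7) + (-1.9) + (-5.6) + (-3.1) + (-3.7))/6 = -35.4/6 = -5.9.
For a Normal prior and Normal likelihood with known variance, the posterior is Normal; its mode equals its mean, the precision-weighted average.
Prior precision 1/σ₀² = 1/1 = 1; data precision n/σ² = 6/25 = 0.24.
μ̂ = (1·(-7) + 0.24·(-5.9)) / (1 + 0.24) = (-8.416)/1.24 = -1052/155 ≈ -6.7871.

μ̂_MAP = -6.7871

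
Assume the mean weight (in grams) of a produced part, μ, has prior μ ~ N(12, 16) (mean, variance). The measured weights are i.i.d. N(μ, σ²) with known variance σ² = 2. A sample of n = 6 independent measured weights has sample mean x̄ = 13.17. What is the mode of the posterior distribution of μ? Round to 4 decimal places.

n = 6, x̄ = 13.17.
For a Normal prior and Normal likelihood with known variance, the posterior is Normal; its mode equals its mean, the precision-weighted average.
Prior precision 1/σ₀² = 1/16 = 0.0625; data precision n/σ² = 6/2 = 3.
μ̂ = (0.0625·12 + 3·13.17) / (0.0625 + 3) = 40.26/3.0625 = 16104/1225 ≈ 13.1461.

μ̂_MAP = 13.1461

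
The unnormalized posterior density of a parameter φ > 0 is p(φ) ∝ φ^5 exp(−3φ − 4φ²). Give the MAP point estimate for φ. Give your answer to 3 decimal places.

ℓ'(φ) = 5/φ − 3 − 8φ. Setting this to zero and multiplying by φ: 8φ² + 3φ − 5 = 0.
φ = (−3 + √(3² + 4·8·5)) / (2·8) = (−3 + √169) / 16 = (−3 + 13)/16 = 5/8.
ℓ''(φ) = −5/φ² − 8 < 0, confirming a maximum.

φ̂_MAP = 0.625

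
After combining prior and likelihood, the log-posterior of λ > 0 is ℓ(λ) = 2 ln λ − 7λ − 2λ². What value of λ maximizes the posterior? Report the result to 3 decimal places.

ℓ'(λ) = 2/λ − 7 − 4λ. Setting this to zero and multiplying by λ: 4λ² + 7λ − 2 = 0.
λ = (−7 + √(7² + 4·4·2)) / (2·4) = (−7 + √81) / 8 = (−7 + 9)/8 = 1/4.
ℓ''(λ) = −2/λ² − 4 < 0, confirming a maximum.

λ̂_MAP = 0.250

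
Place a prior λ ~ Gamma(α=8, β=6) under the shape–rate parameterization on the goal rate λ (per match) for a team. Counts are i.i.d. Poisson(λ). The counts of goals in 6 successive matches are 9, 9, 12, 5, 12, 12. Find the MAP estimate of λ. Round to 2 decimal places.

Σxᵢ = 9+9+12+5+12+12 = 59, with n = 6.
Posterior ∝ λ^7e^(−6λ) · λ^59e^(−6λ) = λ^66e^(−12λ), i.e. Gamma(shape=67, rate=12).
The mode of a Gamma(a, b) with a ≥ 1 (shape–rate) is (a−1)/b = 66/12 ≈ 5.50.

λ̂_MAP = 5.50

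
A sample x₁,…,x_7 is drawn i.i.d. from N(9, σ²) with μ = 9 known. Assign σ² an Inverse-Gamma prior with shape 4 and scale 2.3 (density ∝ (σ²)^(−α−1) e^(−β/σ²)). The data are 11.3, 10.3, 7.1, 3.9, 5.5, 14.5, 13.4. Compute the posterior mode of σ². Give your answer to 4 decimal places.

Sum of squared deviations about the known mean: SS = (11.3−9)² + (10.3−9)² + (7.1−9)² + (3.9−9)² + (5.5−9)² + (14.5−9)² + (13.4−9)² = 98.46.
The Normal likelihood contributes (σ²)^(−n/2) exp(−SS/(2σ²)), so the posterior is Inverse-Gamma(α + n/2, β + SS/2) = Inverse-Gamma(7.5, 51.53).
The mode of Inverse-Gamma(a, b) is b/(a+1) = 51.53/8.5 ≈ 6.0624.

σ̂²_MAP = 6.0624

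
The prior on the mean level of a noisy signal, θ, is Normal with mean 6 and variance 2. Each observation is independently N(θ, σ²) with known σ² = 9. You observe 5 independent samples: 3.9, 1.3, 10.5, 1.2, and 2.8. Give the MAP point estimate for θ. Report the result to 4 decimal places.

θ̂_MAP = 4.9158

n = 5; x̄ = (3.9 + 1.3 + 10.5 + 1.2 + 2.8)/5 = 19.7/5 = 3.94.
For a Normal prior and Normal likelihood with known variance, the posterior is Normal; its mode equals its mean, the precision-weighted average.
Prior precision 1/σ₀² = 1/2 = 0.5; data precision n/σ² = 5/9.
θ̂ = (0.5·6 + (5/9)·3.94) / (0.5 + 5/9) = (467/90)/(19/18) = 467/95 ≈ 4.9158.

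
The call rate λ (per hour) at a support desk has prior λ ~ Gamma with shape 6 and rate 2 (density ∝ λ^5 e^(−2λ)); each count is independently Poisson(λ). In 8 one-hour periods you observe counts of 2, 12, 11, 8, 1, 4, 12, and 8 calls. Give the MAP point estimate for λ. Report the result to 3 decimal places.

Σxᵢ = 2+12+11+8+1+4+12+8 = 58, with n = 8.
Posterior ∝ λ^5e^(−2λ) · λ^58e^(−8λ) = λ^63e^(−10λ), i.e. Gamma(shape=64, rate=10).
The mode of a Gamma(a, b) with a ≥ 1 (shape–rate) is (a−1)/b = 63/10 ≈ 6.300.

λ̂_MAP = 6.300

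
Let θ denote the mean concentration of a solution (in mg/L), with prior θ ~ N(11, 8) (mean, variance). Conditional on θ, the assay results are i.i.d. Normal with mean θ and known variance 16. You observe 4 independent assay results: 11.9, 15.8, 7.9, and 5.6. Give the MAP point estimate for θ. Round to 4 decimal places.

θ̂_MAP = 10.5333

n = 4; x̄ = (11.9 + 15.8 + 7.9 + 5.6)/4 = 41.2/4 = 10.3.
For a Normal prior and Normal likelihood with known variance, the posterior is Normal; its mode equals its mean, the precision-weighted average.
Prior precision 1/σ₀² = 1/8 = 0.125; data precision n/σ² = 4/16 = 0.25.
θ̂ = (0.125·11 + 0.25·10.3) / (0.125 + 0.25) = 3.95/0.375 = 158/15 ≈ 10.5333.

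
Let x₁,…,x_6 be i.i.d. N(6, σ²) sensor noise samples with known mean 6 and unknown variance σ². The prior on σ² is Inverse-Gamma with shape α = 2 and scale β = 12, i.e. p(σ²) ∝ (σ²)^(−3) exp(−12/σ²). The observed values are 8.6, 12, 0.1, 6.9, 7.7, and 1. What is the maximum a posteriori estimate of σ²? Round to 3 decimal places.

σ̂²_MAP = 10.856

Sum of squared deviations about the known mean: SS = (8.6−6)² + (12−6)² + (0.1−6)² + (6.9−6)² + (7.7−6)² + (1−6)² = 106.27.
The Normal likelihood contributes (σ²)^(−n/2) exp(−SS/(2σ²)), so the posterior is Inverse-Gamma(α + n/2, β + SS/2) = Inverse-Gamma(5, 65.135).
The mode of Inverse-Gamma(a, b) is b/(a+1) = 65.135/6 ≈ 10.856.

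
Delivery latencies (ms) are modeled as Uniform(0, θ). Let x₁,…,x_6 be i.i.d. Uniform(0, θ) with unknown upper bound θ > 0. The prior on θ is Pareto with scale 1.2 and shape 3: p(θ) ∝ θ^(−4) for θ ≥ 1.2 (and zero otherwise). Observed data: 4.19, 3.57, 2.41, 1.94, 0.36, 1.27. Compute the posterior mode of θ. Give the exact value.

θ̂_MAP = 4.19

The Uniform(0, θ) likelihood is θ^(−n) for θ ≥ max(xᵢ), zero otherwise. Here max(xᵢ) = 4.19.
Posterior ∝ θ^(−4) · θ^(−6) = θ^(−10) on θ ≥ max(1.2, 4.19) = 4.19.
This density is strictly decreasing in θ, so the posterior mode lies at the lower boundary of the support.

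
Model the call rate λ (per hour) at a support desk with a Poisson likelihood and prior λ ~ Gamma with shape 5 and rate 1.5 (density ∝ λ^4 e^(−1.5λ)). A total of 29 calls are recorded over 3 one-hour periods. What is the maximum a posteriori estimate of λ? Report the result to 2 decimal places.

Σxᵢ = 29, n = 3.
Posterior ∝ λ^4e^(−1.5λ) · λ^29e^(−3λ) = λ^33e^(−4.5λ), i.e. Gamma(shape=34, rate=4.5).
The mode of a Gamma(a, b) with a ≥ 1 (shape–rate) is (a−1)/b = 33/4.5 ≈ 7.33.

λ̂_MAP = 7.33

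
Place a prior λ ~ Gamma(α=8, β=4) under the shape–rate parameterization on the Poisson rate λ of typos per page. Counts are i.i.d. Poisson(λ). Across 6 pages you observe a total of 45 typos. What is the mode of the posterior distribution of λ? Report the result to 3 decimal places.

λ̂_MAP = 5.200

Σxᵢ = 45, n = 6.
Posterior ∝ λ^7e^(−4λ) · λ^45e^(−6λ) = λ^52e^(−10λ), i.e. Gamma(shape=53, rate=10).
The mode of a Gamma(a, b) with a ≥ 1 (shape–rate) is (a−1)/b = 52/10 ≈ 5.200.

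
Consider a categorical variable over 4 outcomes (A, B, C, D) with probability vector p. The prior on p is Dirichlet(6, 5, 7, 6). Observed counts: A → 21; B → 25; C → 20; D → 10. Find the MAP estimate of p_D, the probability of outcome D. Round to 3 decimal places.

The posterior is Dirichlet(αᵢ + nᵢ) = Dirichlet(27, 30, 27, 16).
For a Dirichlet(a₁,…,a_K) with all aᵢ > 1, the mode has j-th component (aⱼ − 1)/(Σaᵢ − K).
Here Σaᵢ = 100 and K = 4, so p_D = (16 − 1)/(100 − 4) = 15/96 ≈ 0.156.

MAP estimate of p_D = 0.156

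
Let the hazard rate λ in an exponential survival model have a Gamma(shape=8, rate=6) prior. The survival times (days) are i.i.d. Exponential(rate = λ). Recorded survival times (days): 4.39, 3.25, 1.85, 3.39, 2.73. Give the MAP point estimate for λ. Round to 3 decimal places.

The Exponential(rate=λ) likelihood is ∝ λ^n e^(−λΣtᵢ). Here n = 5 and Σtᵢ = 4.39 + 3.25 + 1.85 + 3.39 + 2.73 = 15.61.
Posterior ∝ λ^7e^(−6λ) · λ^5e^(−15.61λ) = λ^12e^(−21.61λ), i.e. Gamma(13, 21.61).
Mode = (a−1)/b = 12/21.61 ≈ 0.555.

λ̂_MAP = 0.555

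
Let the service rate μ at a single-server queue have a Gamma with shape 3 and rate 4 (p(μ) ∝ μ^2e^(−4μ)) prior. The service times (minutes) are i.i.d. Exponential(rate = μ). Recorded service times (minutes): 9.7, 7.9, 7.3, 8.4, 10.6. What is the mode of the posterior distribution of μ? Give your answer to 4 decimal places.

The Exponential(rate=μ) likelihood is ∝ μ^n e^(−μΣtᵢ). Here n = 5 and Σtᵢ = 9.7 + 7.9 + 7.3 + 8.4 + 10.6 = 43.9.
Posterior ∝ μ^2e^(−4μ) · μ^5e^(−43.9μ) = μ^7e^(−47.9μ), i.e. Gamma(8, 47.9).
Mode = (a−1)/b = 7/47.9 ≈ 0.1461.

μ̂_MAP = 0.1461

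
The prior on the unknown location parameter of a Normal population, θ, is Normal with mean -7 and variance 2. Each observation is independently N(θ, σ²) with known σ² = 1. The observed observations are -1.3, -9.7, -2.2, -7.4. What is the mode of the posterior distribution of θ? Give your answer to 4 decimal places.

θ̂_MAP = -5.3556

n = 4; x̄ = ((-1.3) + (-9.7) + (-2.2) + (-7.4))/4 = -20.6/4 = -5.15.
For a Normal prior and Normal likelihood with known variance, the posterior is Normal; its mode equals its mean, the precision-weighted average.
Prior precision 1/σ₀² = 1/2 = 0.5; data precision n/σ² = 4/1 = 4.
θ̂ = (0.5·(-7) + 4·(-5.15)) / (0.5 + 4) = (-24.1)/4.5 = -241/45 ≈ -5.3556.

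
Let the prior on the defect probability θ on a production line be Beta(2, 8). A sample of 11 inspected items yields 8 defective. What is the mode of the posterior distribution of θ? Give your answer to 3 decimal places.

Prior: Beta(2, 8).
Data: 8 successes in 11 trials. The binomial likelihood contributes θ^8(1−θ)^3, so the posterior is Beta(2+8, 8+3) = Beta(10, 11).
For Beta(a, b) with a, b > 1 the mode is (a−1)/(a+b−2) = 9/19 ≈ 0.474.

θ̂_MAP = 0.474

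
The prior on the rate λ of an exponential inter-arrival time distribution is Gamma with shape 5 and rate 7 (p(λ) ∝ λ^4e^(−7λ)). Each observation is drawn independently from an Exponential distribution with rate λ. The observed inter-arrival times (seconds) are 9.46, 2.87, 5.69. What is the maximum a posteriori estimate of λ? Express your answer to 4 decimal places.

λ̂_MAP = 0.2798

The Exponential(rate=λ) likelihood is ∝ λ^n e^(−λΣtᵢ). Here n = 3 and Σtᵢ = 9.46 + 2.87 + 5.69 = 18.02.
Posterior ∝ λ^4e^(−7λ) · λ^3e^(−18.02λ) = λ^7e^(−25.02λ), i.e. Gamma(8, 25.02).
Mode = (a−1)/b = 7/25.02 ≈ 0.2798.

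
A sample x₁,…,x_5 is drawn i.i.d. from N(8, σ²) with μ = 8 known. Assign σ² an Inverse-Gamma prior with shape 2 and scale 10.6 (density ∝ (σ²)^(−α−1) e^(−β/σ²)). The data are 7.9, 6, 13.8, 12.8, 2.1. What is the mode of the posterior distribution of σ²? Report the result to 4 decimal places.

Sum of squared deviations about the known mean: SS = (7.9−8)² + (6−8)² + (13.8−8)² + (12.8−8)² + (2.1−8)² = 95.5.
The Normal likelihood contributes (σ²)^(−n/2) exp(−SS/(2σ²)), so the posterior is Inverse-Gamma(α + n/2, β + SS/2) = Inverse-Gamma(4.5, 58.35).
The mode of Inverse-Gamma(a, b) is b/(a+1) = 58.35/5.5 ≈ 10.6091.

σ̂²_MAP = 10.6091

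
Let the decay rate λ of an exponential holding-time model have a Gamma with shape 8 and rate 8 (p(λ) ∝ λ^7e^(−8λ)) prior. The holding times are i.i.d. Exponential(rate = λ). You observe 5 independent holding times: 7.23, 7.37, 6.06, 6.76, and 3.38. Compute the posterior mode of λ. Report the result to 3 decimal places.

λ̂_MAP = 0.309

The Exponential(rate=λ) likelihood is ∝ λ^n e^(−λΣtᵢ). Here n = 5 and Σtᵢ = 7.23 + 7.37 + 6.06 + 6.76 + 3.38 = 30.80.
Posterior ∝ λ^7e^(−8λ) · λ^5e^(−30.80λ) = λ^12e^(−38.80λ), i.e. Gamma(13, 38.80).
Mode = (a−1)/b = 12/38.80 ≈ 0.309.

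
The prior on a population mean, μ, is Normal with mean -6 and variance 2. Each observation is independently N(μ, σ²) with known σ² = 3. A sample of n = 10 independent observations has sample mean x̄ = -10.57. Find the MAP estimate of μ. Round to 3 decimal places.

μ̂_MAP = -9.974

n = 10, x̄ = -10.57.
For a Normal prior and Normal likelihood with known variance, the posterior is Normal; its mode equals its mean, the precision-weighted average.
Prior precision 1/σ₀² = 1/2 = 0.5; data precision n/σ² = 10/3.
μ̂ = (0.5·(-6) + (10/3)·(-10.57)) / (0.5 + 10/3) = (-1147/30)/(23/6) = -1147/115 ≈ -9.974.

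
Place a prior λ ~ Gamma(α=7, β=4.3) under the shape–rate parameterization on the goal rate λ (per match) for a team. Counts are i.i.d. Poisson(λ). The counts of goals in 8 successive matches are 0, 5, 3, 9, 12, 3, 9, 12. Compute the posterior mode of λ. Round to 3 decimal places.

Σxᵢ = 0+5+3+9+12+3+9+12 = 53, with n = 8.
Posterior ∝ λ^6e^(−4.3λ) · λ^53e^(−8λ) = λ^59e^(−12.3λ), i.e. Gamma(shape=60, rate=12.3).
The mode of a Gamma(a, b) with a ≥ 1 (shape–rate) is (a−1)/b = 59/12.3 ≈ 4.797.

λ̂_MAP = 4.797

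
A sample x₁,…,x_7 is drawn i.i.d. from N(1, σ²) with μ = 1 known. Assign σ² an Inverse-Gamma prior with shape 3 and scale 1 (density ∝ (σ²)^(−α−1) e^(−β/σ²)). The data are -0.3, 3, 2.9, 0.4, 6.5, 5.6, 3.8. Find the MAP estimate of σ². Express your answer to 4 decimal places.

σ̂²_MAP = 4.7273

Sum of squared deviations about the known mean: SS = (-0.3−1)² + (3−1)² + (2.9−1)² + (0.4−1)² + (6.5−1)² + (5.6−1)² + (3.8−1)² = 68.91.
The Normal likelihood contributes (σ²)^(−n/2) exp(−SS/(2σ²)), so the posterior is Inverse-Gamma(α + n/2, β + SS/2) = Inverse-Gamma(6.5, 35.455).
The mode of Inverse-Gamma(a, b) is b/(a+1) = 35.455/7.5 ≈ 4.7273.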